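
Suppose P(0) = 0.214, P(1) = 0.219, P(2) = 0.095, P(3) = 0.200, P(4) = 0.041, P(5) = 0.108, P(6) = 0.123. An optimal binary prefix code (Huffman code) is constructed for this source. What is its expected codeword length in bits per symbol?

2.703 bits/symbol

Repeatedly combine the two least-probable nodes; the expected code length is the sum of the merged weights.
merge 41/1000 + 19/200 → 17/125
merge 27/250 + 123/1000 → 231/1000
merge 17/125 + 1/5 → 42/125
merge 107/500 + 219/1000 → 433/1000
merge 231/1000 + 42/125 → 567/1000
merge 433/1000 + 567/1000 → 1
L = 17/125 + 231/1000 + 42/125 + 433/1000 + 567/1000 + 1 = 2703/1000 = 2.703 bits/symbol.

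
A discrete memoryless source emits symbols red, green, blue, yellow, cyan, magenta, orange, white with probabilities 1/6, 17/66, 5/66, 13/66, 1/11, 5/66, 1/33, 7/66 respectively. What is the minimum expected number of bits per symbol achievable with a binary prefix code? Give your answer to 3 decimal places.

Repeatedly combine the two least-probable nodes; the expected code length is the sum of the merged weights.
merge 1/33 + 5/66 → 7/66
merge 5/66 + 1/11 → 1/6
merge 7/66 + 7/66 → 7/33
merge 1/6 + 1/6 → 1/3
merge 13/66 + 7/33 → 9/22
merge 17/66 + 1/3 → 13/22
merge 9/22 + 13/22 → 1
L = 7/66 + 1/6 + 7/33 + 1/3 + 9/22 + 13/22 + 1 = 31/11 ≈ 2.818 bits/symbol.

2.818 bits/symbol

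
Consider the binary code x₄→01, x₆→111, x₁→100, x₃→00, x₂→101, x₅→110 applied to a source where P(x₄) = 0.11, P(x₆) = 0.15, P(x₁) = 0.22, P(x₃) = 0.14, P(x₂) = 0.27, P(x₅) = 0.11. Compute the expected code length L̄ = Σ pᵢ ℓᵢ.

2.75 bits/symbol

L̄ = Σ pᵢ·ℓᵢ = 0.11·2 + 0.15·3 + 0.22·3 + 0.14·2 + 0.27·3 + 0.11·3 = 2.75 bits/symbol.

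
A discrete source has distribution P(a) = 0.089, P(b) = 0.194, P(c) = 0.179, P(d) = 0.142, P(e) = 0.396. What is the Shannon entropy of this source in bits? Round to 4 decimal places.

2.1430 bits

H = −Σ pᵢ log₂ pᵢ.
−0.089·log₂(0.089) = 0.3106
−0.194·log₂(0.194) = 0.4590
−0.179·log₂(0.179) = 0.4443
−0.142·log₂(0.142) = 0.3999
−0.396·log₂(0.396) = 0.5292
Sum ≈ 2.1430 → 2.1430 bits.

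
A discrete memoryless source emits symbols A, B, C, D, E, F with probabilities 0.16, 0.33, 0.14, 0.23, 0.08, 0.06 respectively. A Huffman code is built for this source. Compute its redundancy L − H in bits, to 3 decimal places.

0.049 bits

Entropy H = −Σ p log₂ p ≈ 2.3707 bits.
Huffman merges: 3/50+2/25→7/50; 7/50+7/50→7/25; 4/25+23/100→39/100; 7/25+33/100→61/100; 39/100+61/100→1. L = 121/50 ≈ 2.4200.
L − H = 2.4200 − 2.3707 = 0.049 bits.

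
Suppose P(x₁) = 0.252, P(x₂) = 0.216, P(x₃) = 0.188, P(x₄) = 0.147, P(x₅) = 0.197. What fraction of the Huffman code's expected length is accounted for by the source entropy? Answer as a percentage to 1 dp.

98.5%

Entropy H = −Σ p log₂ p ≈ 2.3003 bits.
Huffman merges: 147/1000+47/250→67/200; 197/1000+27/125→413/1000; 63/250+67/200→587/1000; 413/1000+587/1000→1. L = 467/200 ≈ 2.3350.
Efficiency = H/L = 2.3003/2.3350 = 98.5%.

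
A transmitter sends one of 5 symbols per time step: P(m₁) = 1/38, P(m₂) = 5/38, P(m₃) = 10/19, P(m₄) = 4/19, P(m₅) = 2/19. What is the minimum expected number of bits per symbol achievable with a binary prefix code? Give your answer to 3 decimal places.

Repeatedly combine the two least-probable nodes; the expected code length is the sum of the merged weights.
merge 1/38 + 2/19 → 5/38
merge 5/38 + 5/38 → 5/19
merge 4/19 + 5/19 → 9/19
merge 9/19 + 10/19 → 1
L = 5/38 + 5/19 + 9/19 + 1 = 71/38 ≈ 1.868 bits/symbol.

1.868 bits/symbol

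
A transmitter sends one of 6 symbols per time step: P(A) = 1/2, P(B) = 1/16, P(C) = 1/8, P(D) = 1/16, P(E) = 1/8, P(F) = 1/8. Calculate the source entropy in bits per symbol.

Each probability is a power of 1/2, so log₂(1/p) is an integer.
H = Σ p·log₂(1/p) = 1/2·1 + 1/16·4 + 1/8·3 + 1/16·4 + 1/8·3 + 1/8·3 = 2.125 bits.

2.125 bits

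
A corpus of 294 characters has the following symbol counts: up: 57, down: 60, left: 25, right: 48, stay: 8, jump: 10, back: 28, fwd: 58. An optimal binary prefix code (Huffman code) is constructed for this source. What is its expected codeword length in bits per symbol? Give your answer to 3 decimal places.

2.806 bits/symbol

Probabilities are the counts divided by 294.
Repeatedly combine the two least-probable nodes; the expected code length is the sum of the merged weights.
merge 4/147 + 5/147 → 3/49
merge 3/49 + 25/294 → 43/294
merge 2/21 + 43/294 → 71/294
merge 8/49 + 19/98 → 5/14
merge 29/147 + 10/49 → 59/147
merge 71/294 + 5/14 → 88/147
merge 59/147 + 88/147 → 1
L = 3/49 + 43/294 + 71/294 + 5/14 + 59/147 + 88/147 + 1 = 275/98 ≈ 2.806 bits/symbol.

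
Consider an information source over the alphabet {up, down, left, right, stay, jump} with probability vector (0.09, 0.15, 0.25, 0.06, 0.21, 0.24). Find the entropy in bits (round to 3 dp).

2.434 bits

H = −Σ pᵢ log₂ pᵢ.
−0.09·log₂(0.09) = 0.3127
−0.15·log₂(0.15) = 0.4105
−0.25·log₂(0.25) = 0.5000
−0.06·log₂(0.06) = 0.2435
−0.21·log₂(0.21) = 0.4728
−0.24·log₂(0.24) = 0.4941
Sum ≈ 2.4337 → 2.434 bits.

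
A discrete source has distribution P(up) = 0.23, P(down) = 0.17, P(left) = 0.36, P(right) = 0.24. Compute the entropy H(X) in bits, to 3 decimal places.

H = −Σ pᵢ log₂ pᵢ.
−0.23·log₂(0.23) = 0.4877
−0.17·log₂(0.17) = 0.4346
−0.36·log₂(0.36) = 0.5306
−0.24·log₂(0.24) = 0.4941
Sum ≈ 1.9470 → 1.947 bits.

1.947 bits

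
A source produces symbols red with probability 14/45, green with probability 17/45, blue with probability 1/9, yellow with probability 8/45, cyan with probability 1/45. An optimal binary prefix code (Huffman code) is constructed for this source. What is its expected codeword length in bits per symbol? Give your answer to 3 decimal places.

Repeatedly combine the two least-probable nodes; the expected code length is the sum of the merged weights.
merge 1/45 + 1/9 → 2/15
merge 2/15 + 8/45 → 14/45
merge 14/45 + 14/45 → 28/45
merge 17/45 + 28/45 → 1
L = 2/15 + 14/45 + 28/45 + 1 = 31/15 ≈ 2.067 bits/symbol.

2.067 bits/symbol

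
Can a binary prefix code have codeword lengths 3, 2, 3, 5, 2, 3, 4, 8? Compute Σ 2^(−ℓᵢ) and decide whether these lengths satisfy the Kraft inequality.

0.97265625; yes

With common denominator 2^8 = 256: Σ 2^(−ℓᵢ) = 32/256 + 64/256 + 32/256 + 8/256 + 64/256 + 32/256 + 16/256 + 1/256 = 249/256 = 0.97265625.
Kraft's inequality requires Σ ≤ 1; here Σ = 0.97265625 ≤ 1, so such a prefix code exists.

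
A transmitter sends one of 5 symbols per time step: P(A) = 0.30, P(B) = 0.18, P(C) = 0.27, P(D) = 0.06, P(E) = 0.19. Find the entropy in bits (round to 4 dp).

2.1752 bits

H = −Σ pᵢ log₂ pᵢ.
−0.30·log₂(0.30) = 0.5211
−0.18·log₂(0.18) = 0.4453
−0.27·log₂(0.27) = 0.5100
−0.06·log₂(0.06) = 0.2435
−0.19·log₂(0.19) = 0.4552
Sum ≈ 2.1752 → 2.1752 bits.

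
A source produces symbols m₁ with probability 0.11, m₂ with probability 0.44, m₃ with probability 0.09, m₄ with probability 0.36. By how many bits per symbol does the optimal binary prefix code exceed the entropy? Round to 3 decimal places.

Entropy H = −Σ p log₂ p ≈ 1.7147 bits.
Huffman merges: 9/100+11/100→1/5; 1/5+9/25→14/25; 11/25+14/25→1. L = 44/25 ≈ 1.7600.
L − H = 1.7600 − 1.7147 = 0.045 bits.

0.045 bits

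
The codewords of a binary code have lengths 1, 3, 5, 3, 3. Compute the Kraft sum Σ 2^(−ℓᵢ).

With common denominator 2^5 = 32: Σ 2^(−ℓᵢ) = 16/32 + 4/32 + 1/32 + 4/32 + 4/32 = 29/32 = 0.90625.

0.90625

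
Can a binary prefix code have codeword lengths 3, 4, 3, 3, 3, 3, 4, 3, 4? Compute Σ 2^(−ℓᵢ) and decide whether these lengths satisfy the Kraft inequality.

With common denominator 2^4 = 16: Σ 2^(−ℓᵢ) = 2/16 + 1/16 + 2/16 + 2/16 + 2/16 + 2/16 + 1/16 + 2/16 + 1/16 = 15/16 = 0.9375.
Kraft's inequality requires Σ ≤ 1; here Σ = 0.9375 ≤ 1, so such a prefix code exists.

0.9375; yes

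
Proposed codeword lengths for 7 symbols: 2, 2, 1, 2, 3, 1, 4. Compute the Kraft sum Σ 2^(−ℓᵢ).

1.9375

With common denominator 2^4 = 16: Σ 2^(−ℓᵢ) = 4/16 + 4/16 + 8/16 + 4/16 + 2/16 + 8/16 + 1/16 = 31/16 = 1.9375.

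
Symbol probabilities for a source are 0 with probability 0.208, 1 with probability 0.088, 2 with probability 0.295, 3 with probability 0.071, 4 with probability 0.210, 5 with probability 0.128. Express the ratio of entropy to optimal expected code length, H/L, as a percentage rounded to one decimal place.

Entropy H = −Σ p log₂ p ≈ 2.4227 bits.
Huffman merges: 71/1000+11/125→159/1000; 16/125+159/1000→287/1000; 26/125+21/100→209/500; 287/1000+59/200→291/500; 209/500+291/500→1. L = 1223/500 ≈ 2.4460.
Efficiency = H/L = 2.4227/2.4460 = 99.0%.

99.0%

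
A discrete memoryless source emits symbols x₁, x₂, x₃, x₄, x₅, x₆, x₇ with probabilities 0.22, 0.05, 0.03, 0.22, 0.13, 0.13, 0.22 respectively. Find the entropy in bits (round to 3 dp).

2.575 bits

H = −Σ pᵢ log₂ pᵢ.
−0.22·log₂(0.22) = 0.4806
−0.05·log₂(0.05) = 0.2161
−0.03·log₂(0.03) = 0.1518
−0.22·log₂(0.22) = 0.4806
−0.13·log₂(0.13) = 0.3826
−0.13·log₂(0.13) = 0.3826
−0.22·log₂(0.22) = 0.4806
Sum ≈ 2.5749 → 2.575 bits.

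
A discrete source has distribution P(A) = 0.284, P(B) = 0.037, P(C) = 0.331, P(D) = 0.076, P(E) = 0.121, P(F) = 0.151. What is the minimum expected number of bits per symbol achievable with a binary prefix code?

Repeatedly combine the two least-probable nodes; the expected code length is the sum of the merged weights.
merge 37/1000 + 19/250 → 113/1000
merge 113/1000 + 121/1000 → 117/500
merge 151/1000 + 117/500 → 77/200
merge 71/250 + 331/1000 → 123/200
merge 77/200 + 123/200 → 1
L = 113/1000 + 117/500 + 77/200 + 123/200 + 1 = 2347/1000 = 2.347 bits/symbol.

2.347 bits/symbol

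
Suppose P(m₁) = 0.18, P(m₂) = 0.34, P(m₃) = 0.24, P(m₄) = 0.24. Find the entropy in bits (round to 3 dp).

1.963 bits

H = −Σ pᵢ log₂ pᵢ.
−0.18·log₂(0.18) = 0.4453
−0.34·log₂(0.34) = 0.5292
−0.24·log₂(0.24) = 0.4941
−0.24·log₂(0.24) = 0.4941
Sum ≈ 1.9628 → 1.963 bits.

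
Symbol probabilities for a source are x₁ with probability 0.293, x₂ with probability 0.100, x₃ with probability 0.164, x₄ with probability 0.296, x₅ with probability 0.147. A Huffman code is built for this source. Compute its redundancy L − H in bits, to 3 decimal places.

Entropy H = −Σ p log₂ p ≈ 2.2053 bits.
Huffman merges: 1/10+147/1000→247/1000; 41/250+247/1000→411/1000; 293/1000+37/125→589/1000; 411/1000+589/1000→1. L = 2247/1000 ≈ 2.2470.
L − H = 2.2470 − 2.2053 = 0.042 bits.

0.042 bits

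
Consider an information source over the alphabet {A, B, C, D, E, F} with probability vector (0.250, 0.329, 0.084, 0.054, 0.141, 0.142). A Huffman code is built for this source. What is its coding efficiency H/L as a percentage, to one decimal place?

Entropy H = −Σ p log₂ p ≈ 2.3536 bits.
Huffman merges: 27/500+21/250→69/500; 69/500+141/1000→279/1000; 71/500+1/4→49/125; 279/1000+329/1000→76/125; 49/125+76/125→1. L = 2417/1000 ≈ 2.4170.
Efficiency = H/L = 2.3536/2.4170 = 97.4%.

97.4%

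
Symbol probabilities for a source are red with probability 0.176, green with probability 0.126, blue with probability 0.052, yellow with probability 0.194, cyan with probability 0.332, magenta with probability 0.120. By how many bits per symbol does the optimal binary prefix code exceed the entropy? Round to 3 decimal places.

Entropy H = −Σ p log₂ p ≈ 2.3936 bits.
Huffman merges: 13/250+3/25→43/250; 63/500+43/250→149/500; 22/125+97/500→37/100; 149/500+83/250→63/100; 37/100+63/100→1. L = 247/100 ≈ 2.4700.
L − H = 2.4700 − 2.3936 = 0.076 bits.

0.076 bits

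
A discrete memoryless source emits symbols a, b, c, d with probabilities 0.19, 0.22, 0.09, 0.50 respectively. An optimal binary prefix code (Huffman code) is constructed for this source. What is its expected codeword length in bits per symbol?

1.78 bits/symbol

Repeatedly combine the two least-probable nodes; the expected code length is the sum of the merged weights.
merge 9/100 + 19/100 → 7/25
merge 11/50 + 7/25 → 1/2
merge 1/2 + 1/2 → 1
L = 7/25 + 1/2 + 1 = 89/50 = 1.78 bits/symbol.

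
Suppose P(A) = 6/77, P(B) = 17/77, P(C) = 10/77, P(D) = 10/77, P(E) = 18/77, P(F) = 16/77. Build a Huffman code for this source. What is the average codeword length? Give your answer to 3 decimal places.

Repeatedly combine the two least-probable nodes; the expected code length is the sum of the merged weights.
merge 6/77 + 10/77 → 16/77
merge 10/77 + 16/77 → 26/77
merge 16/77 + 17/77 → 3/7
merge 18/77 + 26/77 → 4/7
merge 3/7 + 4/7 → 1
L = 16/77 + 26/77 + 3/7 + 4/7 + 1 = 28/11 ≈ 2.545 bits/symbol.

2.545 bits/symbol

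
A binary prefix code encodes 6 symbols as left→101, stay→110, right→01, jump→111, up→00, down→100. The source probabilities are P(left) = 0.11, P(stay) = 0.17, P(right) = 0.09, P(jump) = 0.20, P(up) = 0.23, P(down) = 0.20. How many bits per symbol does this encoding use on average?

L̄ = Σ pᵢ·ℓᵢ = 0.11·3 + 0.17·3 + 0.09·2 + 0.20·3 + 0.23·2 + 0.20·3 = 2.68 bits/symbol.

2.68 bits/symbol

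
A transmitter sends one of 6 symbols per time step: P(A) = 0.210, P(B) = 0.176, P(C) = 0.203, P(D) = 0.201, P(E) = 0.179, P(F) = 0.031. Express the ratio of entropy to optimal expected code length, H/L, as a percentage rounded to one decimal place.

Entropy H = −Σ p log₂ p ≈ 2.4458 bits.
Huffman merges: 31/1000+22/125→207/1000; 179/1000+201/1000→19/50; 203/1000+207/1000→41/100; 21/100+19/50→59/100; 41/100+59/100→1. L = 2587/1000 ≈ 2.5870.
Efficiency = H/L = 2.4458/2.5870 = 94.5%.

94.5%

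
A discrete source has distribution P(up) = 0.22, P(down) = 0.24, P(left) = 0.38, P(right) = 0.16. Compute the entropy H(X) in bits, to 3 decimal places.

1.928 bits

H = −Σ pᵢ log₂ pᵢ.
−0.22·log₂(0.22) = 0.4806
−0.24·log₂(0.24) = 0.4941
−0.38·log₂(0.38) = 0.5305
−0.16·log₂(0.16) = 0.4230
Sum ≈ 1.9282 → 1.928 bits.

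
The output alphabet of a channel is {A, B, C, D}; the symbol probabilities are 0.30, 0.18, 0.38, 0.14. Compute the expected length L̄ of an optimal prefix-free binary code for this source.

Repeatedly combine the two least-probable nodes; the expected code length is the sum of the merged weights.
merge 7/50 + 9/50 → 8/25
merge 3/10 + 8/25 → 31/50
merge 19/50 + 31/50 → 1
L = 8/25 + 31/50 + 1 = 97/50 = 1.94 bits/symbol.

1.94 bits/symbol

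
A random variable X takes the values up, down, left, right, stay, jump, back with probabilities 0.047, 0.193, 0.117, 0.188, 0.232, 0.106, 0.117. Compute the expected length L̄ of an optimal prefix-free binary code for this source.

Repeatedly combine the two least-probable nodes; the expected code length is the sum of the merged weights.
merge 47/1000 + 53/500 → 153/1000
merge 117/1000 + 117/1000 → 117/500
merge 153/1000 + 47/250 → 341/1000
merge 193/1000 + 29/125 → 17/40
merge 117/500 + 341/1000 → 23/40
merge 17/40 + 23/40 → 1
L = 153/1000 + 117/500 + 341/1000 + 17/40 + 23/40 + 1 = 341/125 = 2.728 bits/symbol.

2.728 bits/symbol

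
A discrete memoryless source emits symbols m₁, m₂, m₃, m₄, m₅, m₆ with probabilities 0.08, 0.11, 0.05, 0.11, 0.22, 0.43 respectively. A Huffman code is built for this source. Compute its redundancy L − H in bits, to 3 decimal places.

Entropy H = −Σ p log₂ p ≈ 2.2123 bits.
Huffman merges: 1/20+2/25→13/100; 11/100+11/100→11/50; 13/100+11/50→7/20; 11/50+7/20→57/100; 43/100+57/100→1. L = 227/100 ≈ 2.2700.
L − H = 2.2700 − 2.2123 = 0.058 bits.

0.058 bits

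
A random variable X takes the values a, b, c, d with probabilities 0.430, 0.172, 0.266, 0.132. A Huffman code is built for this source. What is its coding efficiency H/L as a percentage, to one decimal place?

98.9%

Entropy H = −Σ p log₂ p ≈ 1.8542 bits.
Huffman merges: 33/250+43/250→38/125; 133/500+38/125→57/100; 43/100+57/100→1. L = 937/500 ≈ 1.8740.
Efficiency = H/L = 1.8542/1.8740 = 98.9%.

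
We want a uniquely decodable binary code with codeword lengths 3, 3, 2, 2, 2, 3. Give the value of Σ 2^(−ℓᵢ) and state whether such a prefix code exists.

With common denominator 2^3 = 8: Σ 2^(−ℓᵢ) = 1/8 + 1/8 + 2/8 + 2/8 + 2/8 + 1/8 = 9/8 = 1.125.
Kraft's inequality requires Σ ≤ 1; here Σ = 1.125 > 1, so no such prefix code exists.

1.125; no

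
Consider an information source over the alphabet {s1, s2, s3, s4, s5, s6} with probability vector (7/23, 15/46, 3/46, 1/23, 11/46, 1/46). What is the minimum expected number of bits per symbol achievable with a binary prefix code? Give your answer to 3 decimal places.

2.196 bits/symbol

Repeatedly combine the two least-probable nodes; the expected code length is the sum of the merged weights.
merge 1/46 + 1/23 → 3/46
merge 3/46 + 3/46 → 3/23
merge 3/23 + 11/46 → 17/46
merge 7/23 + 15/46 → 29/46
merge 17/46 + 29/46 → 1
L = 3/46 + 3/23 + 17/46 + 29/46 + 1 = 101/46 ≈ 2.196 bits/symbol.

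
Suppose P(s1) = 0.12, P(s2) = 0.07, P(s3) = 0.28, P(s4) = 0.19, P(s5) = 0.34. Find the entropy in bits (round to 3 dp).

2.134 bits

H = −Σ pᵢ log₂ pᵢ.
−0.12·log₂(0.12) = 0.3671
−0.07·log₂(0.07) = 0.2686
−0.28·log₂(0.28) = 0.5142
−0.19·log₂(0.19) = 0.4552
−0.34·log₂(0.34) = 0.5292
Sum ≈ 2.1342 → 2.134 bits.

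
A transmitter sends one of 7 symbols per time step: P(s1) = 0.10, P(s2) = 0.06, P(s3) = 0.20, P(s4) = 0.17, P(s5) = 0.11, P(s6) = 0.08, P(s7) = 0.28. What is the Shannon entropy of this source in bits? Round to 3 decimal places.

2.631 bits

H = −Σ pᵢ log₂ pᵢ.
−0.10·log₂(0.10) = 0.3322
−0.06·log₂(0.06) = 0.2435
−0.20·log₂(0.20) = 0.4644
−0.17·log₂(0.17) = 0.4346
−0.11·log₂(0.11) = 0.3503
−0.08·log₂(0.08) = 0.2915
−0.28·log₂(0.28) = 0.5142
Sum ≈ 2.6307 → 2.631 bits.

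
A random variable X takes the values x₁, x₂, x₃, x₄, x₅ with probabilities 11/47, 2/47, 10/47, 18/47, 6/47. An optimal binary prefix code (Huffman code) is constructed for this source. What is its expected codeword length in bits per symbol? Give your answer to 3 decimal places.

2.170 bits/symbol

Repeatedly combine the two least-probable nodes; the expected code length is the sum of the merged weights.
merge 2/47 + 6/47 → 8/47
merge 8/47 + 10/47 → 18/47
merge 11/47 + 18/47 → 29/47
merge 18/47 + 29/47 → 1
L = 8/47 + 18/47 + 29/47 + 1 = 102/47 ≈ 2.170 bits/symbol.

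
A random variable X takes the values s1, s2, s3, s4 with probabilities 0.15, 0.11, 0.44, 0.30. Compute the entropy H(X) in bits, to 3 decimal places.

H = −Σ pᵢ log₂ pᵢ.
−0.15·log₂(0.15) = 0.4105
−0.11·log₂(0.11) = 0.3503
−0.44·log₂(0.44) = 0.5211
−0.30·log₂(0.30) = 0.5211
Sum ≈ 1.8031 → 1.803 bits.

1.803 bits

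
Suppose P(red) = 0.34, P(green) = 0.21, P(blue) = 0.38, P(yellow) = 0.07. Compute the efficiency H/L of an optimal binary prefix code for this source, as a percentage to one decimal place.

94.8%

Entropy H = −Σ p log₂ p ≈ 1.8010 bits.
Huffman merges: 7/100+21/100→7/25; 7/25+17/50→31/50; 19/50+31/50→1. L = 19/10 ≈ 1.9000.
Efficiency = H/L = 1.8010/1.9000 = 94.8%.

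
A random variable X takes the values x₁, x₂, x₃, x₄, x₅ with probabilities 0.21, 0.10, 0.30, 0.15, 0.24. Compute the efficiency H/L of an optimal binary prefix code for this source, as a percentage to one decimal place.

Entropy H = −Σ p log₂ p ≈ 2.2308 bits.
Huffman merges: 1/10+3/20→1/4; 21/100+6/25→9/20; 1/4+3/10→11/20; 9/20+11/20→1. L = 9/4 ≈ 2.2500.
Efficiency = H/L = 2.2308/2.2500 = 99.1%.

99.1%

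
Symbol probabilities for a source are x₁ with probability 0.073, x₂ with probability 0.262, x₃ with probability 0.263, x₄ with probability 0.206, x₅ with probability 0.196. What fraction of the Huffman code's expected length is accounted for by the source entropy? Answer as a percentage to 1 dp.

Entropy H = −Σ p log₂ p ≈ 2.2190 bits.
Huffman merges: 73/1000+49/250→269/1000; 103/500+131/500→117/250; 263/1000+269/1000→133/250; 117/250+133/250→1. L = 2269/1000 ≈ 2.2690.
Efficiency = H/L = 2.2190/2.2690 = 97.8%.

97.8%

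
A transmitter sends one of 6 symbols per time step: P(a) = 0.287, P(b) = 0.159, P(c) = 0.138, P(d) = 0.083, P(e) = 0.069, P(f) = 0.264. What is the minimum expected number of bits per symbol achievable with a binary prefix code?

2.442 bits/symbol

Repeatedly combine the two least-probable nodes; the expected code length is the sum of the merged weights.
merge 69/1000 + 83/1000 → 19/125
merge 69/500 + 19/125 → 29/100
merge 159/1000 + 33/125 → 423/1000
merge 287/1000 + 29/100 → 577/1000
merge 423/1000 + 577/1000 → 1
L = 19/125 + 29/100 + 423/1000 + 577/1000 + 1 = 1221/500 = 2.442 bits/symbol.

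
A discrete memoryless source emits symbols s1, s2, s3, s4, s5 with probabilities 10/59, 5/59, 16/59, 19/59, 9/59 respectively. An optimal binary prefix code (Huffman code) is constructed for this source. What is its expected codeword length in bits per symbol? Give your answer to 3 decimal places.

2.237 bits/symbol

Repeatedly combine the two least-probable nodes; the expected code length is the sum of the merged weights.
merge 5/59 + 9/59 → 14/59
merge 10/59 + 14/59 → 24/59
merge 16/59 + 19/59 → 35/59
merge 24/59 + 35/59 → 1
L = 14/59 + 24/59 + 35/59 + 1 = 132/59 ≈ 2.237 bits/symbol.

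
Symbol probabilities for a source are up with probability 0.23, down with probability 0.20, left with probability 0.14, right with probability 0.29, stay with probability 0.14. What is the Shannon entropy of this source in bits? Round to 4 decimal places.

H = −Σ pᵢ log₂ pᵢ.
−0.23·log₂(0.23) = 0.4877
−0.20·log₂(0.20) = 0.4644
−0.14·log₂(0.14) = 0.3971
−0.29·log₂(0.29) = 0.5179
−0.14·log₂(0.14) = 0.3971
Sum ≈ 2.2642 → 2.2642 bits.

2.2642 bits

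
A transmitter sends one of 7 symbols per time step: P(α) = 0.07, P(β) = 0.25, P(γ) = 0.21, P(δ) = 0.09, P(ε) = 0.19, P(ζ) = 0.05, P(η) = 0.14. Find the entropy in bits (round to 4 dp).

H = −Σ pᵢ log₂ pᵢ.
−0.07·log₂(0.07) = 0.2686
−0.25·log₂(0.25) = 0.5000
−0.21·log₂(0.21) = 0.4728
−0.09·log₂(0.09) = 0.3127
−0.19·log₂(0.19) = 0.4552
−0.05·log₂(0.05) = 0.2161
−0.14·log₂(0.14) = 0.3971
Sum ≈ 2.6225 → 2.6225 bits.

2.6225 bits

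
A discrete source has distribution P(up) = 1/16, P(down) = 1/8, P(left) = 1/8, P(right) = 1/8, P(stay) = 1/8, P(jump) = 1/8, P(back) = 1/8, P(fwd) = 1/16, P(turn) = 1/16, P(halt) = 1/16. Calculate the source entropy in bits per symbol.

3.25 bits

Each probability is a power of 1/2, so log₂(1/p) is an integer.
H = Σ p·log₂(1/p) = 1/16·4 + 1/8·3 + 1/8·3 + 1/8·3 + 1/8·3 + 1/8·3 + 1/8·3 + 1/16·4 + 1/16·4 + 1/16·4 = 3.25 bits.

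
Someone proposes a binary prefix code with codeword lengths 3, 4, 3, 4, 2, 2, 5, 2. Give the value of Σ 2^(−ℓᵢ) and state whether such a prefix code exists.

With common denominator 2^5 = 32: Σ 2^(−ℓᵢ) = 4/32 + 2/32 + 4/32 + 2/32 + 8/32 + 8/32 + 1/32 + 8/32 = 37/32 = 1.15625.
Kraft's inequality requires Σ ≤ 1; here Σ = 1.15625 > 1, so no such prefix code exists.

1.15625; no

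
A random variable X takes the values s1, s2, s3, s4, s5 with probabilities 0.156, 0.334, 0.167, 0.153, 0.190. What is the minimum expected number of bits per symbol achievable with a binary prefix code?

Repeatedly combine the two least-probable nodes; the expected code length is the sum of the merged weights.
merge 153/1000 + 39/250 → 309/1000
merge 167/1000 + 19/100 → 357/1000
merge 309/1000 + 167/500 → 643/1000
merge 357/1000 + 643/1000 → 1
L = 309/1000 + 357/1000 + 643/1000 + 1 = 2309/1000 = 2.309 bits/symbol.

2.309 bits/symbol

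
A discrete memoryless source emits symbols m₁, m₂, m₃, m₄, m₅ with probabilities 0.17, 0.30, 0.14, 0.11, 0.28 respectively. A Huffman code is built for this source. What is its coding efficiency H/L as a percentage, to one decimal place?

98.5%

Entropy H = −Σ p log₂ p ≈ 2.2173 bits.
Huffman merges: 11/100+7/50→1/4; 17/100+1/4→21/50; 7/25+3/10→29/50; 21/50+29/50→1. L = 9/4 ≈ 2.2500.
Efficiency = H/L = 2.2173/2.2500 = 98.5%.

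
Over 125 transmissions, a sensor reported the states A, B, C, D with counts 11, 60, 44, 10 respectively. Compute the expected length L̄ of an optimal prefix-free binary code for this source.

1.688 bits/symbol

Probabilities are the counts divided by 125.
Repeatedly combine the two least-probable nodes; the expected code length is the sum of the merged weights.
merge 2/25 + 11/125 → 21/125
merge 21/125 + 44/125 → 13/25
merge 12/25 + 13/25 → 1
L = 21/125 + 13/25 + 1 = 211/125 = 1.688 bits/symbol.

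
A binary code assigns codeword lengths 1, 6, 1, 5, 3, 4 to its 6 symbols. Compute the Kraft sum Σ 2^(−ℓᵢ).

With common denominator 2^6 = 64: Σ 2^(−ℓᵢ) = 32/64 + 1/64 + 32/64 + 2/64 + 8/64 + 4/64 = 79/64 = 1.234375.

1.234375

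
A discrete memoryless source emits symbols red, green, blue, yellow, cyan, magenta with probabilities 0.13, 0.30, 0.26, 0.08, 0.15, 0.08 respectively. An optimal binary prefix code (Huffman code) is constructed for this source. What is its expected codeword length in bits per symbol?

Repeatedly combine the two least-probable nodes; the expected code length is the sum of the merged weights.
merge 2/25 + 2/25 → 4/25
merge 13/100 + 3/20 → 7/25
merge 4/25 + 13/50 → 21/50
merge 7/25 + 3/10 → 29/50
merge 21/50 + 29/50 → 1
L = 4/25 + 7/25 + 21/50 + 29/50 + 1 = 61/25 = 2.44 bits/symbol.

2.44 bits/symbol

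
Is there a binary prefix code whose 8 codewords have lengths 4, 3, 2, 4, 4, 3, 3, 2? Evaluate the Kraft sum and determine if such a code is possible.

1.0625; no

With common denominator 2^4 = 16: Σ 2^(−ℓᵢ) = 1/16 + 2/16 + 4/16 + 1/16 + 1/16 + 2/16 + 2/16 + 4/16 = 17/16 = 1.0625.
Kraft's inequality requires Σ ≤ 1; here Σ = 1.0625 > 1, so no such prefix code exists.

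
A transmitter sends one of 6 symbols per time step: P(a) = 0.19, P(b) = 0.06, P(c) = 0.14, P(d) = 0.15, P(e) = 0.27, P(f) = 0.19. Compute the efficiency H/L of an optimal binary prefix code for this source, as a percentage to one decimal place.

97.3%

Entropy H = −Σ p log₂ p ≈ 2.4717 bits.
Huffman merges: 3/50+7/50→1/5; 3/20+19/100→17/50; 19/100+1/5→39/100; 27/100+17/50→61/100; 39/100+61/100→1. L = 127/50 ≈ 2.5400.
Efficiency = H/L = 2.4717/2.5400 = 97.3%.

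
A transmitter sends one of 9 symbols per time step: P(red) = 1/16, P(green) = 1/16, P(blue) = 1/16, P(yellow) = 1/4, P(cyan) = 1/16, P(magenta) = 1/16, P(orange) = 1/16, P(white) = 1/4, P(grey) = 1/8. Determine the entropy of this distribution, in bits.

Each probability is a power of 1/2, so log₂(1/p) is an integer.
H = Σ p·log₂(1/p) = 1/16·4 + 1/16·4 + 1/16·4 + 1/4·2 + 1/16·4 + 1/16·4 + 1/16·4 + 1/4·2 + 1/8·3 = 2.875 bits.

2.875 bits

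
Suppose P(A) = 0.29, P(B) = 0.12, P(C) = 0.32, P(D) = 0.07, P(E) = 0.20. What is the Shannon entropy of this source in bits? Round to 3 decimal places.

H = −Σ pᵢ log₂ pᵢ.
−0.29·log₂(0.29) = 0.5179
−0.12·log₂(0.12) = 0.3671
−0.32·log₂(0.32) = 0.5260
−0.07·log₂(0.07) = 0.2686
−0.20·log₂(0.20) = 0.4644
Sum ≈ 2.1439 → 2.144 bits.

2.144 bits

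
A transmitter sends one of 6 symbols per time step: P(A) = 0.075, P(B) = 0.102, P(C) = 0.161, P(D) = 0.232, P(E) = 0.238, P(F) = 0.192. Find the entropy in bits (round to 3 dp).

2.479 bits

H = −Σ pᵢ log₂ pᵢ.
−0.075·log₂(0.075) = 0.2803
−0.102·log₂(0.102) = 0.3359
−0.161·log₂(0.161) = 0.4242
−0.232·log₂(0.232) = 0.4890
−0.238·log₂(0.238) = 0.4929
−0.192·log₂(0.192) = 0.4571
Sum ≈ 2.4794 → 2.479 bits.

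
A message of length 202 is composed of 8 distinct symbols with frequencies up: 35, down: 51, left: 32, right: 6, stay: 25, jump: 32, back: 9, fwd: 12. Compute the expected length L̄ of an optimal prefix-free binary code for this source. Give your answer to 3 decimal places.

2.782 bits/symbol

Probabilities are the counts divided by 202.
Repeatedly combine the two least-probable nodes; the expected code length is the sum of the merged weights.
merge 3/101 + 9/202 → 15/202
merge 6/101 + 15/202 → 27/202
merge 25/202 + 27/202 → 26/101
merge 16/101 + 16/101 → 32/101
merge 35/202 + 51/202 → 43/101
merge 26/101 + 32/101 → 58/101
merge 43/101 + 58/101 → 1
L = 15/202 + 27/202 + 26/101 + 32/101 + 43/101 + 58/101 + 1 = 281/101 ≈ 2.782 bits/symbol.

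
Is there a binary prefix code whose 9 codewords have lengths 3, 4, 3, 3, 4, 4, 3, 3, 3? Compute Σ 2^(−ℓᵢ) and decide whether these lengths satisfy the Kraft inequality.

0.9375; yes

With common denominator 2^4 = 16: Σ 2^(−ℓᵢ) = 2/16 + 1/16 + 2/16 + 2/16 + 1/16 + 1/16 + 2/16 + 2/16 + 2/16 = 15/16 = 0.9375.
Kraft's inequality requires Σ ≤ 1; here Σ = 0.9375 ≤ 1, so such a prefix code exists.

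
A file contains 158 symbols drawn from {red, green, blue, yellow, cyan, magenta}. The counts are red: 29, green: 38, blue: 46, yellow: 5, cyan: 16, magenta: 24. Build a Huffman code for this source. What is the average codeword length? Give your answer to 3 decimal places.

Probabilities are the counts divided by 158.
Repeatedly combine the two least-probable nodes; the expected code length is the sum of the merged weights.
merge 5/158 + 8/79 → 21/158
merge 21/158 + 12/79 → 45/158
merge 29/158 + 19/79 → 67/158
merge 45/158 + 23/79 → 91/158
merge 67/158 + 91/158 → 1
L = 21/158 + 45/158 + 67/158 + 91/158 + 1 = 191/79 ≈ 2.418 bits/symbol.

2.418 bits/symbol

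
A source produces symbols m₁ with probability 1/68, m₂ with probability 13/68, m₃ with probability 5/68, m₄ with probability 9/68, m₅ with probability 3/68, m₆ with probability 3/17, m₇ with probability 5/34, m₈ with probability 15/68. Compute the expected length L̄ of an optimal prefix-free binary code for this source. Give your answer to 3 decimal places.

Repeatedly combine the two least-probable nodes; the expected code length is the sum of the merged weights.
merge 1/68 + 3/68 → 1/17
merge 1/17 + 5/68 → 9/68
merge 9/68 + 9/68 → 9/34
merge 5/34 + 3/17 → 11/34
merge 13/68 + 15/68 → 7/17
merge 9/34 + 11/34 → 10/17
merge 7/17 + 10/17 → 1
L = 1/17 + 9/68 + 9/34 + 11/34 + 7/17 + 10/17 + 1 = 189/68 ≈ 2.779 bits/symbol.

2.779 bits/symbol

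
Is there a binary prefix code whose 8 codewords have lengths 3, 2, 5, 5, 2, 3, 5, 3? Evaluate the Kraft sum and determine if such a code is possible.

0.96875; yes

With common denominator 2^5 = 32: Σ 2^(−ℓᵢ) = 4/32 + 8/32 + 1/32 + 1/32 + 8/32 + 4/32 + 1/32 + 4/32 = 31/32 = 0.96875.
Kraft's inequality requires Σ ≤ 1; here Σ = 0.96875 ≤ 1, so such a prefix code exists.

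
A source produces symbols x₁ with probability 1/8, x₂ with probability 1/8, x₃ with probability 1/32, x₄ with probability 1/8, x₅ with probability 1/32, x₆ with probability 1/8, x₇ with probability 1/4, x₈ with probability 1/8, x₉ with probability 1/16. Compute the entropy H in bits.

Each probability is a power of 1/2, so log₂(1/p) is an integer.
H = Σ p·log₂(1/p) = 1/8·3 + 1/8·3 + 1/32·5 + 1/8·3 + 1/32·5 + 1/8·3 + 1/4·2 + 1/8·3 + 1/16·4 = 2.9375 bits.

2.9375 bits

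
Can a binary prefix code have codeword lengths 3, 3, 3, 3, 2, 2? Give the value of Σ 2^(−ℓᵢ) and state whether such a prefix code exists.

1; yes

With common denominator 2^3 = 8: Σ 2^(−ℓᵢ) = 1/8 + 1/8 + 1/8 + 1/8 + 2/8 + 2/8 = 8/8 = 1.
Kraft's inequality requires Σ ≤ 1; here Σ = 1 ≤ 1, so such a prefix code exists.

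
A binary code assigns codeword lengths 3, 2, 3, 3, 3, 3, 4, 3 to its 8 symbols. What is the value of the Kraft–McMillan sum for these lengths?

With common denominator 2^4 = 16: Σ 2^(−ℓᵢ) = 2/16 + 4/16 + 2/16 + 2/16 + 2/16 + 2/16 + 1/16 + 2/16 = 17/16 = 1.0625.

1.0625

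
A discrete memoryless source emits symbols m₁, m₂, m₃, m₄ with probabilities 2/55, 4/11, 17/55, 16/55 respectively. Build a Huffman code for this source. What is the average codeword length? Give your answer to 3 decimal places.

Repeatedly combine the two least-probable nodes; the expected code length is the sum of the merged weights.
merge 2/55 + 16/55 → 18/55
merge 17/55 + 18/55 → 7/11
merge 4/11 + 7/11 → 1
L = 18/55 + 7/11 + 1 = 108/55 ≈ 1.964 bits/symbol.

1.964 bits/symbol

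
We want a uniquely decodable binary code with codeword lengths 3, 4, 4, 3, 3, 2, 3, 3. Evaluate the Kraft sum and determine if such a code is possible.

With common denominator 2^4 = 16: Σ 2^(−ℓᵢ) = 2/16 + 1/16 + 1/16 + 2/16 + 2/16 + 4/16 + 2/16 + 2/16 = 16/16 = 1.
Kraft's inequality requires Σ ≤ 1; here Σ = 1 ≤ 1, so such a prefix code exists.

1; yes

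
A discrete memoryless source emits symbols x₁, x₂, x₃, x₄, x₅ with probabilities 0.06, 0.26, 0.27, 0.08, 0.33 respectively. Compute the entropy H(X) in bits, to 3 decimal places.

H = −Σ pᵢ log₂ pᵢ.
−0.06·log₂(0.06) = 0.2435
−0.26·log₂(0.26) = 0.5053
−0.27·log₂(0.27) = 0.5100
−0.08·log₂(0.08) = 0.2915
−0.33·log₂(0.33) = 0.5278
Sum ≈ 2.0782 → 2.078 bits.

2.078 bits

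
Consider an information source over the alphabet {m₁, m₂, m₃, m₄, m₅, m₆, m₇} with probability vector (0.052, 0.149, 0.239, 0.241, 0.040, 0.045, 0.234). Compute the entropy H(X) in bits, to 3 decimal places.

H = −Σ pᵢ log₂ pᵢ.
−0.052·log₂(0.052) = 0.2218
−0.149·log₂(0.149) = 0.4092
−0.239·log₂(0.239) = 0.4935
−0.241·log₂(0.241) = 0.4947
−0.040·log₂(0.040) = 0.1858
−0.045·log₂(0.045) = 0.2013
−0.234·log₂(0.234) = 0.4903
Sum ≈ 2.4967 → 2.497 bits.

2.497 bits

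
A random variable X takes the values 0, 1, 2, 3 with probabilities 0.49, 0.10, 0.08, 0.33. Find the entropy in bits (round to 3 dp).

H = −Σ pᵢ log₂ pᵢ.
−0.49·log₂(0.49) = 0.5043
−0.10·log₂(0.10) = 0.3322
−0.08·log₂(0.08) = 0.2915
−0.33·log₂(0.33) = 0.5278
Sum ≈ 1.6558 → 1.656 bits.

1.656 bits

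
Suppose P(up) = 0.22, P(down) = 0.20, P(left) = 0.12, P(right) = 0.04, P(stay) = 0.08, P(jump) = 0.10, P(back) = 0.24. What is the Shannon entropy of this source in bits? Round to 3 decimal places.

H = −Σ pᵢ log₂ pᵢ.
−0.22·log₂(0.22) = 0.4806
−0.20·log₂(0.20) = 0.4644
−0.12·log₂(0.12) = 0.3671
−0.04·log₂(0.04) = 0.1858
−0.08·log₂(0.08) = 0.2915
−0.10·log₂(0.10) = 0.3322
−0.24·log₂(0.24) = 0.4941
Sum ≈ 2.6156 → 2.616 bits.

2.616 bits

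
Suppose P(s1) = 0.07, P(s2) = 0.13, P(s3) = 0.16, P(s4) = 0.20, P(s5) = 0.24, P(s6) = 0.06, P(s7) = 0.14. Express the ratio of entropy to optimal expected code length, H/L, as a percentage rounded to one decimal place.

99.4%

Entropy H = −Σ p log₂ p ≈ 2.6734 bits.
Huffman merges: 3/50+7/100→13/100; 13/100+13/100→13/50; 7/50+4/25→3/10; 1/5+6/25→11/25; 13/50+3/10→14/25; 11/25+14/25→1. L = 269/100 ≈ 2.6900.
Efficiency = H/L = 2.6734/2.6900 = 99.4%.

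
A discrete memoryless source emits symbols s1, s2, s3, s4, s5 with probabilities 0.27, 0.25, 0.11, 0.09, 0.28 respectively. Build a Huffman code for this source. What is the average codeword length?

Repeatedly combine the two least-probable nodes; the expected code length is the sum of the merged weights.
merge 9/100 + 11/100 → 1/5
merge 1/5 + 1/4 → 9/20
merge 27/100 + 7/25 → 11/20
merge 9/20 + 11/20 → 1
L = 1/5 + 9/20 + 11/20 + 1 = 11/5 = 2.2 bits/symbol.

2.2 bits/symbol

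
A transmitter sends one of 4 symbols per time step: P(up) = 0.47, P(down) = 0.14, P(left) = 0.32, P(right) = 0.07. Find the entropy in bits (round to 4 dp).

1.7037 bits

H = −Σ pᵢ log₂ pᵢ.
−0.47·log₂(0.47) = 0.5120
−0.14·log₂(0.14) = 0.3971
−0.32·log₂(0.32) = 0.5260
−0.07·log₂(0.07) = 0.2686
Sum ≈ 1.7037 → 1.7037 bits.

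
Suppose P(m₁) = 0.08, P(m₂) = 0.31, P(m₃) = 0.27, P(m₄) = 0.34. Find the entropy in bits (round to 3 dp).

H = −Σ pᵢ log₂ pᵢ.
−0.08·log₂(0.08) = 0.2915
−0.31·log₂(0.31) = 0.5238
−0.27·log₂(0.27) = 0.5100
−0.34·log₂(0.34) = 0.5292
Sum ≈ 1.8545 → 1.854 bits.

1.854 bits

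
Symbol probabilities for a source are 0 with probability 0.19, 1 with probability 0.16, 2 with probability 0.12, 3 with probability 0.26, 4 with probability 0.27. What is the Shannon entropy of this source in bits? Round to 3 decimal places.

2.261 bits

H = −Σ pᵢ log₂ pᵢ.
−0.19·log₂(0.19) = 0.4552
−0.16·log₂(0.16) = 0.4230
−0.12·log₂(0.12) = 0.3671
−0.26·log₂(0.26) = 0.5053
−0.27·log₂(0.27) = 0.5100
Sum ≈ 2.2606 → 2.261 bits.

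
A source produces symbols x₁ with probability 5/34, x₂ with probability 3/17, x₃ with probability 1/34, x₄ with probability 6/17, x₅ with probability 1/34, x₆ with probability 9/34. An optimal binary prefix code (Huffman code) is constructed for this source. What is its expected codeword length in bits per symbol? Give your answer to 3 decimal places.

Repeatedly combine the two least-probable nodes; the expected code length is the sum of the merged weights.
merge 1/34 + 1/34 → 1/17
merge 1/17 + 5/34 → 7/34
merge 3/17 + 7/34 → 13/34
merge 9/34 + 6/17 → 21/34
merge 13/34 + 21/34 → 1
L = 1/17 + 7/34 + 13/34 + 21/34 + 1 = 77/34 ≈ 2.265 bits/symbol.

2.265 bits/symbol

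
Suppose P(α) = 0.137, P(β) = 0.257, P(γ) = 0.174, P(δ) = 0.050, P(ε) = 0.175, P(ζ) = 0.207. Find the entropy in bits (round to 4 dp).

2.4621 bits

H = −Σ pᵢ log₂ pᵢ.
−0.137·log₂(0.137) = 0.3929
−0.257·log₂(0.257) = 0.5038
−0.174·log₂(0.174) = 0.4390
−0.050·log₂(0.050) = 0.2161
−0.175·log₂(0.175) = 0.4401
−0.207·log₂(0.207) = 0.4704
Sum ≈ 2.4621 → 2.4621 bits.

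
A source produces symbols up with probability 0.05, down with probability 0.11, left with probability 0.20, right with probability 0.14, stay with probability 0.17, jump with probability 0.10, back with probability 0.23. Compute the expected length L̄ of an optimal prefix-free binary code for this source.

Repeatedly combine the two least-probable nodes; the expected code length is the sum of the merged weights.
merge 1/20 + 1/10 → 3/20
merge 11/100 + 7/50 → 1/4
merge 3/20 + 17/100 → 8/25
merge 1/5 + 23/100 → 43/100
merge 1/4 + 8/25 → 57/100
merge 43/100 + 57/100 → 1
L = 3/20 + 1/4 + 8/25 + 43/100 + 57/100 + 1 = 68/25 = 2.72 bits/symbol.

2.72 bits/symbol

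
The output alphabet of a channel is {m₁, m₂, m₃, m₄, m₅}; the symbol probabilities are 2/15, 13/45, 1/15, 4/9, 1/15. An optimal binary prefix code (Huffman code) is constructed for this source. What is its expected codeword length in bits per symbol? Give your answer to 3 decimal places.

Repeatedly combine the two least-probable nodes; the expected code length is the sum of the merged weights.
merge 1/15 + 1/15 → 2/15
merge 2/15 + 2/15 → 4/15
merge 4/15 + 13/45 → 5/9
merge 4/9 + 5/9 → 1
L = 2/15 + 4/15 + 5/9 + 1 = 88/45 ≈ 1.956 bits/symbol.

1.956 bits/symbol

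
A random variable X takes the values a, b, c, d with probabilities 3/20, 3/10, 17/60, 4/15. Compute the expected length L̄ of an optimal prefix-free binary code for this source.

Repeatedly combine the two least-probable nodes; the expected code length is the sum of the merged weights.
merge 3/20 + 4/15 → 5/12
merge 17/60 + 3/10 → 7/12
merge 5/12 + 7/12 → 1
L = 5/12 + 7/12 + 1 = 2 bits/symbol.

2 bits/symbol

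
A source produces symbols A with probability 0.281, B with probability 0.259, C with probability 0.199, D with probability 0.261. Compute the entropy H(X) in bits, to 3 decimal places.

1.989 bits

H = −Σ pᵢ log₂ pᵢ.
−0.281·log₂(0.281) = 0.5146
−0.259·log₂(0.259) = 0.5048
−0.199·log₂(0.199) = 0.4635
−0.261·log₂(0.261) = 0.5058
Sum ≈ 1.9887 → 1.989 bits.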